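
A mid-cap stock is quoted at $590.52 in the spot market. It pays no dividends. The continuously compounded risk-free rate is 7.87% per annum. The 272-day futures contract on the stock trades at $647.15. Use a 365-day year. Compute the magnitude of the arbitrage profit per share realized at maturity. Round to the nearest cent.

$20.96 per share

Fair futures: F* = S·e^(carry·T), with carry = r = 0.0787
F* = 590.52 · e^(0.0787 × 272/365) = 590.52 · e^0.058648 = 590.52 × 1.060402 = $626.1886
Market $647.15 > fair $626.1886: forward overpriced → cash-and-carry (buy spot, short the forward).
At maturity, profit = |F_mkt − F*| = |647.15 − 626.1886| = $20.96 per share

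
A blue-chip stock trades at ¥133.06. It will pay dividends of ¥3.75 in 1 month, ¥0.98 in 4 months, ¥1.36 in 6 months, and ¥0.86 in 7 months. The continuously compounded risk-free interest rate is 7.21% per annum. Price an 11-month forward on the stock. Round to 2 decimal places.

PV(dividends) I = 3.75·e^(−0.0721·1/12) + 0.98·e^(−0.0721·4/12) + 1.36·e^(−0.0721·6/12) + 0.86·e^(−0.0721·7/12)
I = 3.7275 + 0.9567 + 1.3118 + 0.8246 = 6.8206
F = (S − I)·e^(rT) = (133.06 − 6.8206) · e^(0.0721·11/12)
= 126.2394 · e^0.066092 = 126.2394 × 1.068325 = ¥134.86

¥134.86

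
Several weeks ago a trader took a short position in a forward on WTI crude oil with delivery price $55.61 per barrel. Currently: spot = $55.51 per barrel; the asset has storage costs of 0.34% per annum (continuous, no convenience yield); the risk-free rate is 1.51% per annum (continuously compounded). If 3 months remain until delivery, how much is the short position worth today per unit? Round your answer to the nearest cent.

Current fair forward for the remaining 3 months: F = S·e^((r + u)·T), (r + u) = 0.0151 + 0.0034 = 0.0185
F = 55.51 · e^(0.0185 × 3/12) = 55.51 × 1.004636 = 55.7673
Value of long forward = (F − K)·e^(−rT) = (55.7673 − 55.61) · e^(−0.0151·3/12)
= 0.1573 × 0.996232 = 0.16
Short position value = −(long value) = -$0.16

-$0.16 per barrel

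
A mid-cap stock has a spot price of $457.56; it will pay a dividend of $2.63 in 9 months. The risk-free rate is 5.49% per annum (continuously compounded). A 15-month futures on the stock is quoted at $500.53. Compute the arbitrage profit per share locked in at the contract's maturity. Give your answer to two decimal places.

PV(dividends) I = 2.63·e^(−0.0549·9/12) = 2.5239
Fair futures F* = (S − I)·e^(rT) = (457.56 − 2.5239)·e^0.068625 = 455.0361 × 1.071034 = 487.3591
Market $500.53 > fair 487.3591: forward overpriced → cash-and-carry (borrow at r, buy the stock and collect the dividends, short the forward).
Profit at T = |F_mkt − F*| = |500.53 − 487.3591| = $13.17 per share

$13.17 per share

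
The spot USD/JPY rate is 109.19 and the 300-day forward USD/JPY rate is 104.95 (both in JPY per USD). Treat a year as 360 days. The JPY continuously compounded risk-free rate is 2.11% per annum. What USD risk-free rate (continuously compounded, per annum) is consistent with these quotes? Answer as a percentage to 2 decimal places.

6.86%

F = S·e^((r_JPY − r_USD)T) ⇒ r_USD = r_JPY − ln(F/S)/T
ln(104.95/109.19) = -0.039605; /(300/360) = -0.047526
r_USD = 0.0211 + 0.047526 = 0.068626
r_USD = 6.86%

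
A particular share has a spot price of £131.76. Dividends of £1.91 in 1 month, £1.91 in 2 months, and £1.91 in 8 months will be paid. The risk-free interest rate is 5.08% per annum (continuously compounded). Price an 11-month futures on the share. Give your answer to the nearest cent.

PV(dividends) I = 1.91·e^(−0.0508·1/12) + 1.91·e^(−0.0508·2/12) + 1.91·e^(−0.0508·8/12)
I = 1.9019 + 1.8939 + 1.8464 = 5.6422
F = (S − I)·e^(rT) = (131.76 − 5.6422) · e^(0.0508·11/12)
= 126.1178 · e^0.046567 = 126.1178 × 1.047668 = £132.13

£132.13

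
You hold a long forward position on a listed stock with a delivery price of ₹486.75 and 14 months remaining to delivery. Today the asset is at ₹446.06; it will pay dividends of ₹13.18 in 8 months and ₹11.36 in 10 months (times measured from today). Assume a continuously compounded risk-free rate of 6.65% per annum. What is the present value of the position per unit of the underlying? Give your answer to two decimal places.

-₹27.71

PV(remaining dividends) I = 13.18·e^(−0.0665·8/12) + 11.36·e^(−0.0665·10/12) = 23.3560
Current forward F = (S − I)·e^(rT) = (446.06 − 23.3560)·e^(0.0665·14/12) = 422.7040 × 1.080672 = 456.8044
Value (long) = (F − K)·e^(−rT) = (456.8044 − 486.75) × 0.925350 = -27.7102
Value = -₹27.71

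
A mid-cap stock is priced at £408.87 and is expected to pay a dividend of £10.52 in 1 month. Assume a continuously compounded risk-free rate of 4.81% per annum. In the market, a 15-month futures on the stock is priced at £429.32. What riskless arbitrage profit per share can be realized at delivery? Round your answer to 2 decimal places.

£6.24 per share

PV(dividends) I = 10.52·e^(−0.0481·1/12) = 10.4779
Fair futures F* = (S − I)·e^(rT) = (408.87 − 10.4779)·e^0.060125 = 398.3921 × 1.061969 = 423.0801
Market £429.32 > fair 423.0801: forward overpriced → cash-and-carry (borrow at r, buy the stock and collect the dividends, short the forward).
Profit at T = |F_mkt − F*| = |429.32 − 423.0801| = £6.24 per share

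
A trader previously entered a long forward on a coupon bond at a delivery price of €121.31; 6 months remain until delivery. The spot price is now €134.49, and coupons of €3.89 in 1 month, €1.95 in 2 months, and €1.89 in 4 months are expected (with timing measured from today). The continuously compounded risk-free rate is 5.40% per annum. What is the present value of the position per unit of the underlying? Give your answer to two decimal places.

€8.75

PV(remaining coupons) I = 3.89·e^(−0.0540·1/12) + 1.95·e^(−0.0540·2/12) + 1.89·e^(−0.0540·4/12) = 7.6613
Current forward F = (S − I)·e^(rT) = (134.49 − 7.6613)·e^(0.0540·6/12) = 126.8287 × 1.027368 = 130.2997
Value (long) = (F − K)·e^(−rT) = (130.2997 − 121.31) × 0.973361 = 8.7502
Value = €8.75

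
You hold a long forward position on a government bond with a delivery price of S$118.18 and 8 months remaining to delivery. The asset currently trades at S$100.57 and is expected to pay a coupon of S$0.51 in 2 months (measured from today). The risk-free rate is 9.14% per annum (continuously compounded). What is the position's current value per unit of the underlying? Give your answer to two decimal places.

-S$11.13

PV(remaining coupons) I = 0.51·e^(−0.0914·2/12) = 0.5023
Current forward F = (S − I)·e^(rT) = (100.57 − 0.5023)·e^(0.0914·8/12) = 100.0677 × 1.062828 = 106.3548
Value (long) = (F − K)·e^(−rT) = (106.3548 − 118.18) × 0.940886 = -11.1262
Value = -S$11.13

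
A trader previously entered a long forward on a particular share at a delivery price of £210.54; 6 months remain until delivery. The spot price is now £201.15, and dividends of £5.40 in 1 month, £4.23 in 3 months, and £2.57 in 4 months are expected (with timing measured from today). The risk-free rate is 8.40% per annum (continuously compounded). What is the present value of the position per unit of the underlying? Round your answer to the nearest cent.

-£12.73

PV(remaining dividends) I = 5.40·e^(−0.0840·1/12) + 4.23·e^(−0.0840·3/12) + 2.57·e^(−0.0840·4/12) = 12.0035
Current forward F = (S − I)·e^(rT) = (201.15 − 12.0035)·e^(0.0840·6/12) = 189.1465 × 1.042894 = 197.2597
Value (long) = (F − K)·e^(−rT) = (197.2597 − 210.54) × 0.958870 = -12.7341
Value = -£12.73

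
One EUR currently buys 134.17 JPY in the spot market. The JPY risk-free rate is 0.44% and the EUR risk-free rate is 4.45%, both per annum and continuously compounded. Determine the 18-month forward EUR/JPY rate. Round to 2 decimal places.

F = S·e^((r_JPY − r_EUR)T) = 134.17 · e^((0.0044 − 0.0445) × 18/12)
= 134.17 · e^-0.060150 = 134.17 × 0.941623
F = 126.34 JPY per EUR

126.34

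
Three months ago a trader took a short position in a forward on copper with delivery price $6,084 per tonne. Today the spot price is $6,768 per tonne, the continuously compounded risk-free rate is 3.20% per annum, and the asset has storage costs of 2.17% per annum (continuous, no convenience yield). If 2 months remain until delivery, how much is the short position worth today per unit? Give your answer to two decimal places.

-$740.88 per tonne

Current fair forward for the remaining 2 months: F = S·e^((r + u)·T), (r + u) = 0.0320 + 0.0217 = 0.0537
F = 6768 · e^(0.0537 × 2/12) = 6768 × 1.00899017 = 6828.8455
Value of long forward = (F − K)·e^(−rT) = (6828.8455 − 6084) · e^(−0.0320·2/12)
= 744.8455 × 0.99468086 = 740.88
Short position value = −(long value) = -$740.88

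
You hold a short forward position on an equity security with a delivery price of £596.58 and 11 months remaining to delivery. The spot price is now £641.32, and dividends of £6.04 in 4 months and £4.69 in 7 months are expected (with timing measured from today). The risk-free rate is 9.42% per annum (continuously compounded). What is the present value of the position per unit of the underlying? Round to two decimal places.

-£83.80

PV(remaining dividends) I = 6.04·e^(−0.0942·4/12) + 4.69·e^(−0.0942·7/12) = 10.2925
Current forward F = (S − I)·e^(rT) = (641.32 − 10.2925)·e^(0.0942·11/12) = 631.0275 × 1.090188 = 687.9386
Value (long) = (F − K)·e^(−rT) = (687.9386 − 596.58) × 0.917273 = 83.8008
Short position value = −(long value) = -£83.80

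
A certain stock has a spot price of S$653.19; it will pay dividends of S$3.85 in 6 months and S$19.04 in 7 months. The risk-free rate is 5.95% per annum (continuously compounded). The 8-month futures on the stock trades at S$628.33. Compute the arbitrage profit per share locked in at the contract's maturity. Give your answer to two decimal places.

S$28.27 per share

PV(dividends) I = 3.85·e^(−0.0595·6/12) + 19.04·e^(−0.0595·7/12) = 22.1276
Fair futures F* = (S − I)·e^(rT) = (653.19 − 22.1276)·e^0.039667 = 631.0624 × 1.040464 = 656.5977
Market S$628.33 < fair 656.5977: forward underpriced → reverse cash-and-carry (short the stock, invest proceeds at r, pay the dividends, go long the forward).
Profit at T = |F_mkt − F*| = |628.33 − 656.5977| = S$28.27 per share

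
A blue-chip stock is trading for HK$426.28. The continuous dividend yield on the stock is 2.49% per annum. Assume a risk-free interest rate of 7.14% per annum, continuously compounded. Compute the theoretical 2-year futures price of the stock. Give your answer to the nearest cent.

F = S·e^((r − q)T) = 426.28 · e^((0.0714 − 0.0249) × 2)
= 426.28 · e^0.093000 = 426.28 × 1.097462
F = HK$467.83

HK$467.83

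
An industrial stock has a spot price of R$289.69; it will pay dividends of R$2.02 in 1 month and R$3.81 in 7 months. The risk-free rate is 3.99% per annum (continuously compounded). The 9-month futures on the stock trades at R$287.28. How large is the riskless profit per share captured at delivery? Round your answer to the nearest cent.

R$5.30 per share

PV(dividends) I = 2.02·e^(−0.0399·1/12) + 3.81·e^(−0.0399·7/12) = 5.7356
Fair futures F* = (S − I)·e^(rT) = (289.69 − 5.7356)·e^0.029925 = 283.9544 × 1.030377 = 292.5801
Market R$287.28 < fair 292.5801: forward underpriced → reverse cash-and-carry (short the stock, invest proceeds at r, pay the dividends, go long the forward).
Profit at T = |F_mkt − F*| = |287.28 − 292.5801| = R$5.30 per share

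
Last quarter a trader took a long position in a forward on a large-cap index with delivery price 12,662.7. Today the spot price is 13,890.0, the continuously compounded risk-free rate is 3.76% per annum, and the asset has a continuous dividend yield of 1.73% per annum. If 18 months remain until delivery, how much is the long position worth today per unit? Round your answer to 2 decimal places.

1565.90

Current fair forward for the remaining 18 months: F = S·e^((r − q)·T), (r − q) = 0.0376 − 0.0173 = 0.0203
F = 13890.0 · e^(0.0203 × 18/12) = 13890.0 × 1.03091834 = 14319.4557
Value of long forward = (F − K)·e^(−rT) = (14319.4557 − 12662.7) · e^(−0.0376·18/12)
= 1656.7557 × 0.94516100 = 1565.90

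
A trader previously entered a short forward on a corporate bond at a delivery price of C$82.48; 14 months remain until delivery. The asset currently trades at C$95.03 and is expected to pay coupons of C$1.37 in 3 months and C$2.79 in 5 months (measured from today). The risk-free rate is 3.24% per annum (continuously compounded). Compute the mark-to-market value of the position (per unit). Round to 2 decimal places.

-C$11.50

PV(remaining coupons) I = 1.37·e^(−0.0324·3/12) + 2.79·e^(−0.0324·5/12) = 4.1115
Current forward F = (S − I)·e^(rT) = (95.03 − 4.1115)·e^(0.0324·14/12) = 90.9185 × 1.038524 = 94.4210
Value (long) = (F − K)·e^(−rT) = (94.4210 − 82.48) × 0.962906 = 11.4981
Short position value = −(long value) = -C$11.50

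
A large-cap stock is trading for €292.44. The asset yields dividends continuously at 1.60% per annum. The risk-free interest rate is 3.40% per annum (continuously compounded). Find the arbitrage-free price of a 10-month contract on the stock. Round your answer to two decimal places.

€296.86

F = S·e^((r − q)T) = 292.44 · e^((0.0340 − 0.0160) × 10/12)
= 292.44 · e^0.015000 = 292.44 × 1.015113
F = €296.86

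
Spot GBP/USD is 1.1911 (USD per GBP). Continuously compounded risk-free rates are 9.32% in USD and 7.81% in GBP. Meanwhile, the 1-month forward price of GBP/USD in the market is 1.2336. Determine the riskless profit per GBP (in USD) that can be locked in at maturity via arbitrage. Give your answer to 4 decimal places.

0.0410 per GBP (in USD)

Fair forward: F* = S·e^(carry·T), with carry = (r_USD − r_GBP) = 0.0932 − 0.0781 = 0.0151
F* = 1.1911 · e^(0.0151 × 1/12) = 1.1911 · e^0.001258 = 1.1911 × 1.001259 = 1.1926
Market 1.2336 > fair 1.1926: forward overpriced → cash-and-carry (buy spot, short the forward).
At maturity, profit = |F_mkt − F*| = |1.2336 − 1.1926| = 0.0410 per GBP (in USD)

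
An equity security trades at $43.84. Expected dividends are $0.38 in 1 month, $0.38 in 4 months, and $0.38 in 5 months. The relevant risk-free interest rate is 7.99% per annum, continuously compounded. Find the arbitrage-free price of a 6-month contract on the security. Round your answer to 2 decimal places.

PV(dividends) I = 0.38·e^(−0.0799·1/12) + 0.38·e^(−0.0799·4/12) + 0.38·e^(−0.0799·5/12)
I = 0.3775 + 0.3700 + 0.3676 = 1.1151
F = (S − I)·e^(rT) = (43.84 − 1.1151) · e^(0.0799·6/12)
= 42.7249 · e^0.039950 = 42.7249 × 1.040759 = $44.47

$44.47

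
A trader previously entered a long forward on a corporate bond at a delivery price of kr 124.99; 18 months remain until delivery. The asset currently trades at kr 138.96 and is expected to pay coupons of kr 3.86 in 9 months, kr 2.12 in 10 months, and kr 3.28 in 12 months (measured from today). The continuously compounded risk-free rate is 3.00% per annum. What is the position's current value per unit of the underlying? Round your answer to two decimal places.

PV(remaining coupons) I = 3.86·e^(−0.0300·9/12) + 2.12·e^(−0.0300·10/12) + 3.28·e^(−0.0300·12/12) = 9.0248
Current forward F = (S − I)·e^(rT) = (138.96 − 9.0248)·e^(0.0300·18/12) = 129.9352 × 1.046028 = 135.9159
Value (long) = (F − K)·e^(−rT) = (135.9159 − 124.99) × 0.955997 = 10.4451
Value = kr 10.45

kr 10.45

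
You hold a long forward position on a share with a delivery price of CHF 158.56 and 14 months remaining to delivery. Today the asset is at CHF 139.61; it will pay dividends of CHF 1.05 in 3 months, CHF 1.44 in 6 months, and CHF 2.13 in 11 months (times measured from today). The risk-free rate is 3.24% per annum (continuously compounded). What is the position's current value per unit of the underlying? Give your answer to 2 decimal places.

-CHF 17.59

PV(remaining dividends) I = 1.05·e^(−0.0324·3/12) + 1.44·e^(−0.0324·6/12) + 2.13·e^(−0.0324·11/12) = 4.5261
Current forward F = (S − I)·e^(rT) = (139.61 − 4.5261)·e^(0.0324·14/12) = 135.0839 × 1.038524 = 140.2879
Value (long) = (F − K)·e^(−rT) = (140.2879 − 158.56) × 0.962906 = -17.5943
Value = -CHF 17.59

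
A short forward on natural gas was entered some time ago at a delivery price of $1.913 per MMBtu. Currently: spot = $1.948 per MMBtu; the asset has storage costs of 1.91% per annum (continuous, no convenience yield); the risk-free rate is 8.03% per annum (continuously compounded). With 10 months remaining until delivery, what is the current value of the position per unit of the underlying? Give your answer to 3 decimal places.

Current fair forward for the remaining 10 months: F = S·e^((r + u)·T), (r + u) = 0.0803 + 0.0191 = 0.0994
F = 1.948 · e^(0.0994 × 10/12) = 1.948 × 1.086361 = 2.1162
Value of long forward = (F − K)·e^(−rT) = (2.1162 − 1.913) · e^(−0.0803·10/12)
= 0.2032 × 0.935273 = 0.190
Short position value = −(long value) = -$0.190

-$0.190 per MMBtu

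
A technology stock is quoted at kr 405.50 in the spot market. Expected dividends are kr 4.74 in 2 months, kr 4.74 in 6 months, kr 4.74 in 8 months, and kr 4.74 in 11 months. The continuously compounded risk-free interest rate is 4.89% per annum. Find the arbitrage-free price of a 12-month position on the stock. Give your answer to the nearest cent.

kr 406.45

PV(dividends) I = 4.74·e^(−0.0489·2/12) + 4.74·e^(−0.0489·6/12) + 4.74·e^(−0.0489·8/12) + 4.74·e^(−0.0489·11/12)
I = 4.7015 + 4.6255 + 4.5880 + 4.5322 = 18.4472
F = (S − I)·e^(rT) = (405.50 − 18.4472) · e^(0.0489·12/12)
= 387.0528 · e^0.048900 = 387.0528 × 1.050115 = kr 406.45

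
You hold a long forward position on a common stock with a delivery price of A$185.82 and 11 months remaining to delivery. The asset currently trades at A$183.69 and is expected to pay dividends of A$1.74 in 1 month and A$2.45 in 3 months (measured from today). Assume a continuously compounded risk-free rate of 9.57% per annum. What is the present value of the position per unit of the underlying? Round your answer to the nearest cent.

A$9.36

PV(remaining dividends) I = 1.74·e^(−0.0957·1/12) + 2.45·e^(−0.0957·3/12) = 4.1183
Current forward F = (S − I)·e^(rT) = (183.69 − 4.1183)·e^(0.0957·11/12) = 179.5717 × 1.091688 = 196.0363
Value (long) = (F − K)·e^(−rT) = (196.0363 − 185.82) × 0.916013 = 9.3583
Value = A$9.36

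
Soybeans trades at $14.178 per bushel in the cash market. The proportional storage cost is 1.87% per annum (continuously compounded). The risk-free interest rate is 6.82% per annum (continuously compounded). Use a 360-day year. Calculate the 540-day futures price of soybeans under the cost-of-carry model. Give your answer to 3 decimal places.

Net carry = r + u − y = 0.0682 + 0.0187 − 0.0000 = 0.0869
F = S·e^((r+u−y)T) = 14.178 · e^(0.0869 × 540/360) = 14.178 · e^0.130350
= 14.178 × 1.139227 = $16.152 per bushel

$16.152 per bushel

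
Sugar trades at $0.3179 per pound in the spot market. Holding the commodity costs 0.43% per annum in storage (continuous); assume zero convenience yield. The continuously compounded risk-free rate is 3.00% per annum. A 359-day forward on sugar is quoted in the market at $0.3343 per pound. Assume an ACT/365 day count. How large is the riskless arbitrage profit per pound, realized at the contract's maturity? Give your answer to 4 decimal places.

$0.0055 per pound

Fair forward: F* = S·e^(carry·T), with carry = (r + u) = 0.0300 + 0.0043 = 0.0343
F* = 0.3179 · e^(0.0343 × 359/365) = 0.3179 · e^0.033736 = 0.3179 × 1.034312 = $0.3288
Market $0.3343 > fair $0.3288: forward overpriced → cash-and-carry (buy spot, short the forward).
At maturity, profit = |F_mkt − F*| = |0.3343 − 0.3288| = $0.0055 per pound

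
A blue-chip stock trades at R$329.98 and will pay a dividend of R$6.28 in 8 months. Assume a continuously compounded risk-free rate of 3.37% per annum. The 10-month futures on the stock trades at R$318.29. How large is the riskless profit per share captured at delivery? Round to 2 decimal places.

PV(dividends) I = 6.28·e^(−0.0337·8/12) = 6.1405
Fair futures F* = (S − I)·e^(rT) = (329.98 − 6.1405)·e^0.028083 = 323.8395 × 1.028481 = 333.0628
Market R$318.29 < fair 333.0628: forward underpriced → reverse cash-and-carry (short the stock, invest proceeds at r, pay the dividends, go long the forward).
Profit at T = |F_mkt − F*| = |318.29 − 333.0628| = R$14.77 per share

R$14.77 per share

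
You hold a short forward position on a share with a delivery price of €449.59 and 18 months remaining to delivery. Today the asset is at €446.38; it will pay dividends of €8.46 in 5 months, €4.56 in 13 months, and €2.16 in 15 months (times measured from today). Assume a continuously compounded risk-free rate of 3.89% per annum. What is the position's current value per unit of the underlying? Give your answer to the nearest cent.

PV(remaining dividends) I = 8.46·e^(−0.0389·5/12) + 4.56·e^(−0.0389·13/12) + 2.16·e^(−0.0389·15/12) = 14.7533
Current forward F = (S − I)·e^(rT) = (446.38 − 14.7533)·e^(0.0389·18/12) = 431.6267 × 1.060086 = 457.5614
Value (long) = (F − K)·e^(−rT) = (457.5614 − 449.59) × 0.943320 = 7.5196
Short position value = −(long value) = -€7.52

-€7.52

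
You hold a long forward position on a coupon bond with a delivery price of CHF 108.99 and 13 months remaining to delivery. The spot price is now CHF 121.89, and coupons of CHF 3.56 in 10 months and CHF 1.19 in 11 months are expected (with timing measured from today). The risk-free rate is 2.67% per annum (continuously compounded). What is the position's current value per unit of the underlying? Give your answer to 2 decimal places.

CHF 11.36

PV(remaining coupons) I = 3.56·e^(−0.0267·10/12) + 1.19·e^(−0.0267·11/12) = 4.6429
Current forward F = (S − I)·e^(rT) = (121.89 − 4.6429)·e^(0.0267·13/12) = 117.2471 × 1.029347 = 120.6880
Value (long) = (F − K)·e^(−rT) = (120.6880 − 108.99) × 0.971489 = 11.3645
Value = CHF 11.36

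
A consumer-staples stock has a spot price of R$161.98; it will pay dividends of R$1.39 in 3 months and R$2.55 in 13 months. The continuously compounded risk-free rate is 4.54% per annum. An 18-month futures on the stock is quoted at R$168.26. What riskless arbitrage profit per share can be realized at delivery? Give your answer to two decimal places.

PV(dividends) I = 1.39·e^(−0.0454·3/12) + 2.55·e^(−0.0454·13/12) = 3.8019
Fair futures F* = (S − I)·e^(rT) = (161.98 − 3.8019)·e^0.068100 = 158.1781 × 1.070472 = 169.3252
Market R$168.26 < fair 169.3252: forward underpriced → reverse cash-and-carry (short the stock, invest proceeds at r, pay the dividends, go long the forward).
Profit at T = |F_mkt − F*| = |168.26 − 169.3252| = R$1.07 per share

R$1.07 per share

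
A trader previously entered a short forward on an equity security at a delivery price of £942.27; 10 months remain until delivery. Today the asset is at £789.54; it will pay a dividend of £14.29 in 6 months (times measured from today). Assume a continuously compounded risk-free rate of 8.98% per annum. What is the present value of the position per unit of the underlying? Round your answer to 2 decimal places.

PV(remaining dividends) I = 14.29·e^(−0.0898·6/12) = 13.6626
Current forward F = (S − I)·e^(rT) = (789.54 − 13.6626)·e^(0.0898·10/12) = 775.8774 × 1.077705 = 836.1670
Value (long) = (F − K)·e^(−rT) = (836.1670 − 942.27) × 0.927898 = -98.4528
Short position value = −(long value) = £98.45

£98.45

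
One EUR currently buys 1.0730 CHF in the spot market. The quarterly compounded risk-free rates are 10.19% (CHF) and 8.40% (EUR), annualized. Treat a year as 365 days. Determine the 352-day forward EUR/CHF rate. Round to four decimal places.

By covered interest parity, F = S · (1+r_CHF/4)^(4T) / (1+r_EUR/4)^(4T)
= 1.0730 × 1.101904 / 1.083471 = 1.0730 × 1.017013
F = 1.0913 CHF per EUR

1.0913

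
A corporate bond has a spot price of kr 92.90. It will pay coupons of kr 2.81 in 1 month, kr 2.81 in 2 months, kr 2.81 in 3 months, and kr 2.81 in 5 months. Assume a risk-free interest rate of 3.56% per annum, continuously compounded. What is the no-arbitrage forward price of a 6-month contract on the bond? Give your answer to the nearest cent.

kr 83.22

PV(coupons) I = 2.81·e^(−0.0356·1/12) + 2.81·e^(−0.0356·2/12) + 2.81·e^(−0.0356·3/12) + 2.81·e^(−0.0356·5/12)
I = 2.8017 + 2.7934 + 2.7851 + 2.7686 = 11.1488
F = (S − I)·e^(rT) = (92.90 − 11.1488) · e^(0.0356·6/12)
= 81.7512 · e^0.017800 = 81.7512 × 1.017959 = kr 83.22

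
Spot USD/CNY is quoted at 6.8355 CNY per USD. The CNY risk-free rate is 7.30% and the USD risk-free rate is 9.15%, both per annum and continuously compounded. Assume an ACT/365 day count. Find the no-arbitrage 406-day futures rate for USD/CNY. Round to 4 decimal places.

6.6963

F = S·e^((r_CNY − r_USD)T) = 6.8355 · e^((0.0730 − 0.0915) × 406/365)
= 6.8355 · e^-0.020578 = 6.8355 × 0.979632
F = 6.6963 CNY per USD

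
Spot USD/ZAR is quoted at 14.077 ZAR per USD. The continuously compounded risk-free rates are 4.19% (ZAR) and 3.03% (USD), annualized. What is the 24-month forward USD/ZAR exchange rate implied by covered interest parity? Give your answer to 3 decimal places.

14.407

F = S·e^((r_ZAR − r_USD)T) = 14.077 · e^((0.0419 − 0.0303) × 24/12)
= 14.077 · e^0.023200 = 14.077 × 1.023471
F = 14.407 ZAR per USD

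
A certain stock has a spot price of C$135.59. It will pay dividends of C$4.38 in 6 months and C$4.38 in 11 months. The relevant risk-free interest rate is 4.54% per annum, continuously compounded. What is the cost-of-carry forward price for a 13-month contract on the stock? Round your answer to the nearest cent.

PV(dividends) I = 4.38·e^(−0.0454·6/12) + 4.38·e^(−0.0454·11/12)
I = 4.2817 + 4.2015 = 8.4832
F = (S − I)·e^(rT) = (135.59 − 8.4832) · e^(0.0454·13/12)
= 127.1068 · e^0.049183 = 127.1068 × 1.050413 = C$133.51

C$133.51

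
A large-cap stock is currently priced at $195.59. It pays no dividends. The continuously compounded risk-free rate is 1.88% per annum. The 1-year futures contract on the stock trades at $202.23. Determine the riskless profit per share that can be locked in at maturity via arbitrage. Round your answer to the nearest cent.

$2.93 per share

Fair futures: F* = S·e^(carry·T), with carry = r = 0.0188
F* = 195.59 · e^(0.0188 × 1) = 195.59 · e^0.018800 = 195.59 × 1.018978 = $199.3019
Market $202.23 > fair $199.3019: forward overpriced → cash-and-carry (buy spot, short the forward).
At maturity, profit = |F_mkt − F*| = |202.23 − 199.3019| = $2.93 per share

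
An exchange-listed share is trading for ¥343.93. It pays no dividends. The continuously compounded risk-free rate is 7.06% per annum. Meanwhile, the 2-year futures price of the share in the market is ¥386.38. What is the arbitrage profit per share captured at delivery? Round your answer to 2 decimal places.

¥9.71 per share

Fair futures: F* = S·e^(carry·T), with carry = r = 0.0706
F* = 343.93 · e^(0.0706 × 2) = 343.93 · e^0.141200 = 343.93 × 1.151655 = ¥396.0887
Market ¥386.38 < fair ¥396.0887: forward underpriced → reverse cash-and-carry (short spot, go long the forward).
At maturity, profit = |F_mkt − F*| = |386.38 − 396.0887| = ¥9.71 per share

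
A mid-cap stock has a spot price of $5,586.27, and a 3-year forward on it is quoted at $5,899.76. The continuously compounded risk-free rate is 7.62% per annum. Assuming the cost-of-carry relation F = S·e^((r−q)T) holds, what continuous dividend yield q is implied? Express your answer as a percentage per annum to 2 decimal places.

From F = S·e^((r−q)T): (r − q) = ln(F/S)/T
ln(5899.76/5586.27) = ln(1.056118) = 0.054600
(r − q) = 0.054600 / (3) = 0.018200
q = r − ln(F/S)/T = 0.0762 − 0.018200 = 0.058000
q = 5.80%

5.80%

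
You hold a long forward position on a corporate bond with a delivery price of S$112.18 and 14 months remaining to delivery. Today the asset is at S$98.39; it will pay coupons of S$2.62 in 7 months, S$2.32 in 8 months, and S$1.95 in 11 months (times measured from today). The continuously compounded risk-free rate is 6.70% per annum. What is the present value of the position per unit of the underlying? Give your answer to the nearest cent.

PV(remaining coupons) I = 2.62·e^(−0.0670·7/12) + 2.32·e^(−0.0670·8/12) + 1.95·e^(−0.0670·11/12) = 6.5721
Current forward F = (S − I)·e^(rT) = (98.39 − 6.5721)·e^(0.0670·14/12) = 91.8179 × 1.081303 = 99.2830
Value (long) = (F − K)·e^(−rT) = (99.2830 − 112.18) × 0.924810 = -11.9273
Value = -S$11.93

-S$11.93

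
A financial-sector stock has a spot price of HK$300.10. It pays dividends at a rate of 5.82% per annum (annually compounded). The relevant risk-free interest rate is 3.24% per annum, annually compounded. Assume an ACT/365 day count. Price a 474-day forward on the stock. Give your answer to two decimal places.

F = S · (1+r)^T / (1+q)^T
= 300.10 × 1.042278 / 1.076228 = 300.10 × 0.968455
F = HK$290.63

HK$290.63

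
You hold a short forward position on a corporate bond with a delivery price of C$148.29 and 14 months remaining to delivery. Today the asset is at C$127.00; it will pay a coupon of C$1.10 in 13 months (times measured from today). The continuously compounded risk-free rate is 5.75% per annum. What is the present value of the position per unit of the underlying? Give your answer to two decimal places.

C$12.70

PV(remaining coupons) I = 1.10·e^(−0.0575·13/12) = 1.0336
Current forward F = (S − I)·e^(rT) = (127.00 − 1.0336)·e^(0.0575·14/12) = 125.9664 × 1.069385 = 134.7066
Value (long) = (F − K)·e^(−rT) = (134.7066 − 148.29) × 0.935117 = -12.7021
Short position value = −(long value) = C$12.70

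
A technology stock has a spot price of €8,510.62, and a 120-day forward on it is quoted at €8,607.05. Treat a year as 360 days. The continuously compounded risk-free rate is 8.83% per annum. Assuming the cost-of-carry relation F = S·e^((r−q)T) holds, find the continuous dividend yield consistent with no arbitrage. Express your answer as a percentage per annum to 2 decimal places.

5.45%

From F = S·e^((r−q)T): (r − q) = ln(F/S)/T
ln(8607.05/8510.62) = ln(1.011331) = 0.011267
(r − q) = 0.011267 / (120/360) = 0.033801
q = r − ln(F/S)/T = 0.0883 − 0.033801 = 0.054499
q = 5.45%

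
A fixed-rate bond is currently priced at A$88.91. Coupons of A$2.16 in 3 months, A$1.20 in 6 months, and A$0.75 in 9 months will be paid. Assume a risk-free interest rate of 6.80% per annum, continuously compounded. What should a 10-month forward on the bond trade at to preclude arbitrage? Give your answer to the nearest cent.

PV(coupons) I = 2.16·e^(−0.0680·3/12) + 1.20·e^(−0.0680·6/12) + 0.75·e^(−0.0680·9/12)
I = 2.1236 + 1.1599 + 0.7127 = 3.9962
F = (S − I)·e^(rT) = (88.91 − 3.9962) · e^(0.0680·10/12)
= 84.9138 · e^0.056667 = 84.9138 × 1.058303 = A$89.86

A$89.86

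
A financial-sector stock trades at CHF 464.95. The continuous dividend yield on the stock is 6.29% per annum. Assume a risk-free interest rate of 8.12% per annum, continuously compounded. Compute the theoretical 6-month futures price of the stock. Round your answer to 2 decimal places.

F = S·e^((r − q)T) = 464.95 · e^((0.0812 − 0.0629) × 6/12)
= 464.95 · e^0.009150 = 464.95 × 1.009192
F = CHF 469.22

CHF 469.22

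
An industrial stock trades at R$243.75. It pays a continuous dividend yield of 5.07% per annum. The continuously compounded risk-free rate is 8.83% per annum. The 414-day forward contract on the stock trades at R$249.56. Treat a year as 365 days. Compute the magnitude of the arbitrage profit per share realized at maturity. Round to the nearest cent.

R$4.81 per share

Fair forward: F* = S·e^(carry·T), with carry = (r − q) = 0.0883 − 0.0507 = 0.0376
F* = 243.75 · e^(0.0376 × 414/365) = 243.75 · e^0.042648 = 243.75 × 1.043570 = R$254.3702
Market R$249.56 < fair R$254.3702: forward underpriced → reverse cash-and-carry (short spot, go long the forward).
At maturity, profit = |F_mkt − F*| = |249.56 − 254.3702| = R$4.81 per share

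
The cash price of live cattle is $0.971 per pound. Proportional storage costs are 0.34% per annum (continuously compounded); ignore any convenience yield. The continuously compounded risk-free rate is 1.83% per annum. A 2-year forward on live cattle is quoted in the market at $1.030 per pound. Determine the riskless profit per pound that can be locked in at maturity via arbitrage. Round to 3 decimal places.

Fair forward: F* = S·e^(carry·T), with carry = (r + u) = 0.0183 + 0.0034 = 0.0217
F* = 0.971 · e^(0.0217 × 2) = 0.971 · e^0.043400 = 0.971 × 1.044356 = $1.0141
Market $1.030 > fair $1.0141: forward overpriced → cash-and-carry (buy spot, short the forward).
At maturity, profit = |F_mkt − F*| = |1.030 − 1.0141| = $0.016 per pound

$0.016 per pound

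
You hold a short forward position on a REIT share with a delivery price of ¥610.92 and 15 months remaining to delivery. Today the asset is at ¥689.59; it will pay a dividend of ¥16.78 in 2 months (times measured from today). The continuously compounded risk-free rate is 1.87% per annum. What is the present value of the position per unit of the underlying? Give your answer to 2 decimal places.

-¥76.06

PV(remaining dividends) I = 16.78·e^(−0.0187·2/12) = 16.7278
Current forward F = (S − I)·e^(rT) = (689.59 − 16.7278)·e^(0.0187·15/12) = 672.8622 × 1.023650 = 688.7754
Value (long) = (F − K)·e^(−rT) = (688.7754 − 610.92) × 0.976896 = 76.0566
Short position value = −(long value) = -¥76.06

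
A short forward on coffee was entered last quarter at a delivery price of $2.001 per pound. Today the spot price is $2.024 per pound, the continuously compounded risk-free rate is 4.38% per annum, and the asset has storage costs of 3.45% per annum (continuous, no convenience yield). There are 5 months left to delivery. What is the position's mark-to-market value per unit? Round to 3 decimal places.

-$0.088 per pound

Current fair forward for the remaining 5 months: F = S·e^((r + u)·T), (r + u) = 0.0438 + 0.0345 = 0.0783
F = 2.024 · e^(0.0783 × 5/12) = 2.024 × 1.033163 = 2.0911
Value of long forward = (F − K)·e^(−rT) = (2.0911 − 2.001) · e^(−0.0438·5/12)
= 0.0901 × 0.981916 = 0.088
Short position value = −(long value) = -$0.088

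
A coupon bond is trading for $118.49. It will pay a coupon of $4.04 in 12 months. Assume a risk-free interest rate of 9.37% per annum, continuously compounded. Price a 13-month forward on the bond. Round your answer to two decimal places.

$127.08

PV(coupons) I = 4.04·e^(−0.0937·12/12)
I = 3.6786
F = (S − I)·e^(rT) = (118.49 − 3.6786) · e^(0.0937·13/12)
= 114.8114 · e^0.101508 = 114.8114 × 1.106839 = $127.08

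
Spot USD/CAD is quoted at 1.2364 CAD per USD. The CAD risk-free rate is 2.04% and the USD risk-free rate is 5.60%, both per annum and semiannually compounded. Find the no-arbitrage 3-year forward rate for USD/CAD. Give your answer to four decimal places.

By covered interest parity, F = S · (1+r_CAD/2)^(2T) / (1+r_USD/2)^(2T)
= 1.2364 × 1.062782 / 1.180208 = 1.2364 × 0.900504
F = 1.1134 CAD per USD

1.1134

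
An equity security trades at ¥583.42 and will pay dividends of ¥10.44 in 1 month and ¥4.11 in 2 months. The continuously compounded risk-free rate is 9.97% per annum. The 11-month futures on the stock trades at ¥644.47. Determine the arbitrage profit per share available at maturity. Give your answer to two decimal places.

¥20.99 per share

PV(dividends) I = 10.44·e^(−0.0997·1/12) + 4.11·e^(−0.0997·2/12) = 14.3959
Fair futures F* = (S − I)·e^(rT) = (583.42 − 14.3959)·e^0.091392 = 569.0241 × 1.095698 = 623.4786
Market ¥644.47 > fair 623.4786: forward overpriced → cash-and-carry (borrow at r, buy the stock and collect the dividends, short the forward).
Profit at T = |F_mkt − F*| = |644.47 − 623.4786| = ¥20.99 per share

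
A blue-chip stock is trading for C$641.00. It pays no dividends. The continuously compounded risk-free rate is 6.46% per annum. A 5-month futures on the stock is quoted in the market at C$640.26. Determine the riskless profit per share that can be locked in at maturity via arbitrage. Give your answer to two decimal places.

Fair futures: F* = S·e^(carry·T), with carry = r = 0.0646
F* = 641.00 · e^(0.0646 × 5/12) = 641.00 · e^0.026917 = 641.00 × 1.027283 = C$658.4884
Market C$640.26 < fair C$658.4884: forward underpriced → reverse cash-and-carry (short spot, go long the forward).
At maturity, profit = |F_mkt − F*| = |640.26 − 658.4884| = C$18.23 per share

C$18.23 per share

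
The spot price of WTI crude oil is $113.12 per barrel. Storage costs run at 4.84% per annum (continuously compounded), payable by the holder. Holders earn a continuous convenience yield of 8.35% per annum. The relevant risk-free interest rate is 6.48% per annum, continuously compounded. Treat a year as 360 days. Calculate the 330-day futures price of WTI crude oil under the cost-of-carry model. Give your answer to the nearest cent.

Net carry = r + u − y = 0.0648 + 0.0484 − 0.0835 = 0.0297
F = S·e^((r+u−y)T) = 113.12 · e^(0.0297 × 330/360) = 113.12 · e^0.027225
= 113.12 × 1.027599 = $116.24 per barrel

$116.24 per barrel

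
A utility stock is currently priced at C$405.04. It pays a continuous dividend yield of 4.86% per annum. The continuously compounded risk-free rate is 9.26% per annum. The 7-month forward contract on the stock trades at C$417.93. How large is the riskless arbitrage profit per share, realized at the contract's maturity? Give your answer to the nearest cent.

C$2.36 per share

Fair forward: F* = S·e^(carry·T), with carry = (r − q) = 0.0926 − 0.0486 = 0.0440
F* = 405.04 · e^(0.0440 × 7/12) = 405.04 · e^0.025667 = 405.04 × 1.025999 = C$415.5706
Market C$417.93 > fair C$415.5706: forward overpriced → cash-and-carry (buy spot, short the forward).
At maturity, profit = |F_mkt − F*| = |417.93 − 415.5706| = C$2.36 per share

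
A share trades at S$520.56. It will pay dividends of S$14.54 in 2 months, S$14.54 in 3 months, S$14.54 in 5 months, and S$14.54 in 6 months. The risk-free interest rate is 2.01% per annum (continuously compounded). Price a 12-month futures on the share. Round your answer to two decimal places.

PV(dividends) I = 14.54·e^(−0.0201·2/12) + 14.54·e^(−0.0201·3/12) + 14.54·e^(−0.0201·5/12) + 14.54·e^(−0.0201·6/12)
I = 14.4914 + 14.4671 + 14.4187 + 14.3946 = 57.7718
F = (S − I)·e^(rT) = (520.56 − 57.7718) · e^(0.0201·12/12)
= 462.7882 · e^0.020100 = 462.7882 × 1.020303 = S$472.18

S$472.18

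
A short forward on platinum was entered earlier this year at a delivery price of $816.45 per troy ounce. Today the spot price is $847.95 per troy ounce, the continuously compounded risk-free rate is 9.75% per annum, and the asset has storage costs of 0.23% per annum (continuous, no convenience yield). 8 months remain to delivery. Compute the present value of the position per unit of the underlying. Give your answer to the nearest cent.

Current fair forward for the remaining 8 months: F = S·e^((r + u)·T), (r + u) = 0.0975 + 0.0023 = 0.0998
F = 847.95 · e^(0.0998 × 8/12) = 847.95 × 1.068797 = 906.2864
Value of long forward = (F − K)·e^(−rT) = (906.2864 − 816.45) · e^(−0.0975·8/12)
= 89.8364 × 0.937067 = 84.18
Short position value = −(long value) = -$84.18

-$84.18 per troy ounce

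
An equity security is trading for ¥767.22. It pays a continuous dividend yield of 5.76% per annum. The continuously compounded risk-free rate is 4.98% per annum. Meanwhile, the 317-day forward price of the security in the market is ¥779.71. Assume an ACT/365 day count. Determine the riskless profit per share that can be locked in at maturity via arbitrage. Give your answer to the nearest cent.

Fair forward: F* = S·e^(carry·T), with carry = (r − q) = 0.0498 − 0.0576 = -0.0078
F* = 767.22 · e^(-0.0078 × 317/365) = 767.22 · e^-0.006774 = 767.22 × 0.993249 = ¥762.0405
Market ¥779.71 > fair ¥762.0405: forward overpriced → cash-and-carry (buy spot, short the forward).
At maturity, profit = |F_mkt − F*| = |779.71 − 762.0405| = ¥17.67 per share

¥17.67 per share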